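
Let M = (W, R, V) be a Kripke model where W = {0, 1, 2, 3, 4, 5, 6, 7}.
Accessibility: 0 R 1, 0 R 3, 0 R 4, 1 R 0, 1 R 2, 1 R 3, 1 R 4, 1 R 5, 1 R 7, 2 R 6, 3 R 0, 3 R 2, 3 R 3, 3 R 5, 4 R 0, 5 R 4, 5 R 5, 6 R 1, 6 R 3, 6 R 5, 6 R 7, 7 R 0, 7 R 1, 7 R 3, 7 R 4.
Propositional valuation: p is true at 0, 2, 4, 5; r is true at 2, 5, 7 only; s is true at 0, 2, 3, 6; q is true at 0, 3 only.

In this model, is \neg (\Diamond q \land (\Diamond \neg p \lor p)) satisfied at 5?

At 5: \Diamond q \land (\Diamond \neg p \lor p) is false, so \neg (\Diamond q \land (\Diamond \neg p \lor p)) is true.
  At 5: \Diamond q is false, \Diamond \neg p \lor p is true, so \Diamond q \land (\Diamond \neg p \lor p) is false.
    At 5: \Diamond q requires q at some successor in {4, 5}.
      At 4: q is false.
      At 5: q is false.
    So \Diamond q is false at 5.
    At 5: \Diamond \neg p is false, p is true, so \Diamond \neg p \lor p is true.
      At 5: \Diamond \neg p requires \neg p at some successor in {4, 5}.
        At 4: \neg p is false.
        At 5: \neg p is false.
      So \Diamond \neg p is false at 5.

Yes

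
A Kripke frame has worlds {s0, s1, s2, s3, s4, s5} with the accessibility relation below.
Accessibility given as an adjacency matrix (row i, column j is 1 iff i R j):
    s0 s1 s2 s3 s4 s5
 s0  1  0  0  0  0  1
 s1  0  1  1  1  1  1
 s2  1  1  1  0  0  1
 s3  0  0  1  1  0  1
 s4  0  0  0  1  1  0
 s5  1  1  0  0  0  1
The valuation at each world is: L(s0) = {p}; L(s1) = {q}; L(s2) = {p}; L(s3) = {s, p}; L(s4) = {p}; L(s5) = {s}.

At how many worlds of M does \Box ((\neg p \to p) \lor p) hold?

1

Let φ = \Box ((\neg p \to p) \lor p). Evaluate φ at each world:
  s0 (successors {s0, s5}): φ is false.
  s1 (successors {s1, s2, s3, s4, s5}): φ is false.
  s2 (successors {s0, s1, s2, s5}): φ is false.
  s3 (successors {s2, s3, s5}): φ is false.
  s4 (successors {s3, s4}): φ is true.
  s5 (successors {s0, s1, s5}): φ is false.
For instance, at s5:
  At s5: \Box ((\neg p \to p) \lor p) requires (\neg p \to p) \lor p at every successor {s0, s1, s5}.
    (\neg p \to p) \lor p fails at s1, so \Box ((\neg p \to p) \lor p) is false at s5.
Satisfying worlds: {s4}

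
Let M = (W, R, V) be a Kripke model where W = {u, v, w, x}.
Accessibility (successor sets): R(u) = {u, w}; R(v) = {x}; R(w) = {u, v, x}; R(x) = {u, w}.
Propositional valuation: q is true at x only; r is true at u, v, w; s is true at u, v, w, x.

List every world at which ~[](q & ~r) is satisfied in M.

u, w, x

Let φ = ~[](q & ~r). Evaluate φ at each world:
  u (successors {u, w}): φ is true.
  v (successors {x}): φ is false.
  w (successors {u, v, x}): φ is true.
  x (successors {u, w}): φ is true.
For instance, at x:
  At x: [](q & ~r) is false, so ~[](q & ~r) is true.
    At x: [](q & ~r) requires q & ~r at every successor {u, w}.
      q & ~r fails at u, so [](q & ~r) is false at x.
Satisfying worlds: {u, w, x}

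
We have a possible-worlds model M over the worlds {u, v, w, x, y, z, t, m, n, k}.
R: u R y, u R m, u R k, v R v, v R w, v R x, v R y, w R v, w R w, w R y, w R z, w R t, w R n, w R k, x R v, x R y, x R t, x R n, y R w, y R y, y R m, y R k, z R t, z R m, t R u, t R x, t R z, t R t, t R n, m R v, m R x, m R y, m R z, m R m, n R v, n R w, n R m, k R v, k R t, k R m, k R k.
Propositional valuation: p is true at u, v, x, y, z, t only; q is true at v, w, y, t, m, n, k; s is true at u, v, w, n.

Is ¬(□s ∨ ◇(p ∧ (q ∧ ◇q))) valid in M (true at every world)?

No

Let φ = ¬(□s ∨ ◇(p ∧ (q ∧ ◇q))). Evaluate φ at each world:
  u (successors {y, m, k}): φ is false.
  v (successors {v, w, x, y}): φ is false.
  w (successors {v, w, y, z, t, n, k}): φ is false.
  x (successors {v, y, t, n}): φ is false.
  y (successors {w, y, m, k}): φ is false.
  z (successors {t, m}): φ is false.
  t (successors {u, x, z, t, n}): φ is false.
  m (successors {v, x, y, z, m}): φ is false.
  n (successors {v, w, m}): φ is false.
  k (successors {v, t, m, k}): φ is false.
Detail at u (counterexample):
  At u: □s ∨ ◇(p ∧ (q ∧ ◇q)) is true, so ¬(□s ∨ ◇(p ∧ (q ∧ ◇q))) is false.
    At u: □s is false, ◇(p ∧ (q ∧ ◇q)) is true, so □s ∨ ◇(p ∧ (q ∧ ◇q)) is true.
      At u: □s requires s at every successor {y, m, k}.
        s fails at y, so □s is false at u.
      At u: ◇(p ∧ (q ∧ ◇q)) requires p ∧ (q ∧ ◇q) at some successor in {y, m, k}.
        p ∧ (q ∧ ◇q) holds at y, so ◇(p ∧ (q ∧ ◇q)) is true at u.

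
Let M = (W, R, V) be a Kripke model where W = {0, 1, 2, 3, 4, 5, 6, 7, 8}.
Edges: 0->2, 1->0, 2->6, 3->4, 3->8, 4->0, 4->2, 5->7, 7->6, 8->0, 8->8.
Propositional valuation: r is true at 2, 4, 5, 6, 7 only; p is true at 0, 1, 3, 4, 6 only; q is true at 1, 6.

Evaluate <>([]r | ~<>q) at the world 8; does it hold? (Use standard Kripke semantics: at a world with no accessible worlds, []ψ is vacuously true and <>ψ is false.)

At 8: <>([]r | ~<>q) requires []r | ~<>q at some successor in {0, 8}.
  []r | ~<>q holds at 0, so <>([]r | ~<>q) is true at 8.
    At 0: []r is true, ~<>q is true, so []r | ~<>q is true.
      At 0: []r requires r at every successor {2}.
        At 2: r is true.
      So []r is true at 0.
      At 0: <>q is false, so ~<>q is true.

Yes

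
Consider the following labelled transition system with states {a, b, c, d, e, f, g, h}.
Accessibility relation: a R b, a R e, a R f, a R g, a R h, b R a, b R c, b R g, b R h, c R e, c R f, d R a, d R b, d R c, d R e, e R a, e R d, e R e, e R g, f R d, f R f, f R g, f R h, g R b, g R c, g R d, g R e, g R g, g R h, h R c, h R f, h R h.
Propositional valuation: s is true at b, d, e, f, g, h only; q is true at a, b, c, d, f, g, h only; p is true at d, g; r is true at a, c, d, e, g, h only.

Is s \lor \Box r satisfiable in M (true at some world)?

Let φ = s \lor \Box r. Evaluate φ at each world:
  a (successors {b, e, f, g, h}): φ is false.
  b (successors {a, c, g, h}): φ is true.
  c (successors {e, f}): φ is false.
  d (successors {a, b, c, e}): φ is true.
  e (successors {a, d, e, g}): φ is true.
  f (successors {d, f, g, h}): φ is true.
  g (successors {b, c, d, e, g, h}): φ is true.
  h (successors {c, f, h}): φ is true.
Detail at b (witness):
  At b: s is true, \Box r is true, so s \lor \Box r is true.
    At b: \Box r requires r at every successor {a, c, g, h}.
      At a: r is true.
      At c: r is true.
      At g: r is true.
      At h: r is true.
    So \Box r is true at b.

Yes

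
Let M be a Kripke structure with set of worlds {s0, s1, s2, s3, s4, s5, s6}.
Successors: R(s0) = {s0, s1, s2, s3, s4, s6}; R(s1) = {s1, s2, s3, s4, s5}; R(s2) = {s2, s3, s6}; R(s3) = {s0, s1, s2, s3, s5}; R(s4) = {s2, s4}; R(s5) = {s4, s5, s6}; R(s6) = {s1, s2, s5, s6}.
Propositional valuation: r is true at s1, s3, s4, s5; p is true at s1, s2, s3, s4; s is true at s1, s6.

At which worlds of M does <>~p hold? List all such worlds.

s0, s1, s2, s3, s5, s6

Recall that <>ψ holds at a world iff ψ holds at some accessible world.
Let φ = <>~p. Evaluate φ at each world:
  s0 (successors {s0, s1, s2, s3, s4, s6}): φ is true.
  s1 (successors {s1, s2, s3, s4, s5}): φ is true.
  s2 (successors {s2, s3, s6}): φ is true.
  s3 (successors {s0, s1, s2, s3, s5}): φ is true.
  s4 (successors {s2, s4}): φ is false.
  s5 (successors {s4, s5, s6}): φ is true.
  s6 (successors {s1, s2, s5, s6}): φ is true.
For instance, at s2:
  At s2: <>~p requires ~p at some successor in {s2, s3, s6}.
    ~p holds at s6, so <>~p is true at s2.
Satisfying worlds: {s0, s1, s2, s3, s5, s6}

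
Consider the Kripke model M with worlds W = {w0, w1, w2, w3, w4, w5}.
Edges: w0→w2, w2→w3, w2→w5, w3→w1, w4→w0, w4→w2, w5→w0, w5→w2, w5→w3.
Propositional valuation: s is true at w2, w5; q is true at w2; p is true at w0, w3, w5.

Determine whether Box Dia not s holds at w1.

At w1: no accessible worlds, so Box Dia not s holds vacuously.

Yes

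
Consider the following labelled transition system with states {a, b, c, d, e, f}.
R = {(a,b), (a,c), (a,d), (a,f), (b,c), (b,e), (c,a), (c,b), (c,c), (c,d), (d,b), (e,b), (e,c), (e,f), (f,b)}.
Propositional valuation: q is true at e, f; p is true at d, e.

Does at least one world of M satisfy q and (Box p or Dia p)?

Let φ = q and (Box p or Dia p). Evaluate φ at each world:
  a (successors {b, c, d, f}): φ is false.
  b (successors {c, e}): φ is false.
  c (successors {a, b, c, d}): φ is false.
  d (successors {b}): φ is false.
  e (successors {b, c, f}): φ is false.
  f (successors {b}): φ is false.
For instance, at c:
  At c: q is false, Box p or Dia p is true, so q and (Box p or Dia p) is false.
    At c: Box p is false, Dia p is true, so Box p or Dia p is true.
      At c: Box p requires p at every successor {a, b, c, d}.
        p fails at a, so Box p is false at c.
      At c: Dia p requires p at some successor in {a, b, c, d}.
        p holds at d, so Dia p is true at c.

No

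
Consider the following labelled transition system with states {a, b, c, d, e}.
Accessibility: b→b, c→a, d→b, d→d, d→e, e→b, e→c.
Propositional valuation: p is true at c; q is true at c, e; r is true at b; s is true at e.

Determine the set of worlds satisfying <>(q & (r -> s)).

d, e

Let φ = <>(q & (r -> s)). Evaluate φ at each world:
  a (successors ∅): φ is false.
  b (successors {b}): φ is false.
  c (successors {a}): φ is false.
  d (successors {b, d, e}): φ is true.
  e (successors {b, c}): φ is true.
For instance, at c:
  At c: <>(q & (r -> s)) requires q & (r -> s) at some successor in {a}.
    At a: q & (r -> s) is false.
  So <>(q & (r -> s)) is false at c.
Satisfying worlds: {d, e}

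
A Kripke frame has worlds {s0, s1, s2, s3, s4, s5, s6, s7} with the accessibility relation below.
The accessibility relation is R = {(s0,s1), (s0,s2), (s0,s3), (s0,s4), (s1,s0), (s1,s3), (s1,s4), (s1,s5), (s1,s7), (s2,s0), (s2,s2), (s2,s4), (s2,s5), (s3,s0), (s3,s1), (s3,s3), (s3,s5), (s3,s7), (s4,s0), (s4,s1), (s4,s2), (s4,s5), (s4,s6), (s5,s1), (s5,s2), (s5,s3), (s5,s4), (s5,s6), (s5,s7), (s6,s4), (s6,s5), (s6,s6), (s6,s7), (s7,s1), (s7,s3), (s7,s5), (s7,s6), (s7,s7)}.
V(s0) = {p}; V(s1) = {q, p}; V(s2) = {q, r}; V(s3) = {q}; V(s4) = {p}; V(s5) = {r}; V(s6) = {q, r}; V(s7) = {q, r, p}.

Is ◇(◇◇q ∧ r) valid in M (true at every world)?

Let φ = ◇(◇◇q ∧ r). Evaluate φ at each world:
  s0 (successors {s1, s2, s3, s4}): φ is true.
  s1 (successors {s0, s3, s4, s5, s7}): φ is true.
  s2 (successors {s0, s2, s4, s5}): φ is true.
  s3 (successors {s0, s1, s3, s5, s7}): φ is true.
  s4 (successors {s0, s1, s2, s5, s6}): φ is true.
  s5 (successors {s1, s2, s3, s4, s6, s7}): φ is true.
  s6 (successors {s4, s5, s6, s7}): φ is true.
  s7 (successors {s1, s3, s5, s6, s7}): φ is true.
For instance, at s0:
  At s0: ◇(◇◇q ∧ r) requires ◇◇q ∧ r at some successor in {s1, s2, s3, s4}.
    ◇◇q ∧ r holds at s2, so ◇(◇◇q ∧ r) is true at s0.
      At s2: ◇◇q is true, r is true, so ◇◇q ∧ r is true.

Yes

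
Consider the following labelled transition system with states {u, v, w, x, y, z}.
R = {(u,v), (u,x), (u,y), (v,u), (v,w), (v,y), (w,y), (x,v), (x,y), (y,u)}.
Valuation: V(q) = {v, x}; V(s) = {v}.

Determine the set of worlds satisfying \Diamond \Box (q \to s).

u, v, w, x

Let φ = \Diamond \Box (q \to s). Evaluate φ at each world:
  u (successors {v, x, y}): φ is true.
  v (successors {u, w, y}): φ is true.
  w (successors {y}): φ is true.
  x (successors {v, y}): φ is true.
  y (successors {u}): φ is false.
  z (successors ∅): φ is false.
For instance, at y:
  At y: \Diamond \Box (q \to s) requires \Box (q \to s) at some successor in {u}.
    At u: \Box (q \to s) is false.
  So \Diamond \Box (q \to s) is false at y.
Satisfying worlds: {u, v, w, x}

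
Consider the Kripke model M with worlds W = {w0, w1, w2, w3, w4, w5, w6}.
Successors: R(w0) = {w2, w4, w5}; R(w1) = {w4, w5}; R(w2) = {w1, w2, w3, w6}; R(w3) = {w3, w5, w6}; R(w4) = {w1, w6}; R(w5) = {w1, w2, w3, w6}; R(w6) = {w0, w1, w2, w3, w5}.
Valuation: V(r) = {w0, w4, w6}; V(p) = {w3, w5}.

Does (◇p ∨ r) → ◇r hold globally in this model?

Let φ = (◇p ∨ r) → ◇r. Evaluate φ at each world:
  w0 (successors {w2, w4, w5}): φ is true.
  w1 (successors {w4, w5}): φ is true.
  w2 (successors {w1, w2, w3, w6}): φ is true.
  w3 (successors {w3, w5, w6}): φ is true.
  w4 (successors {w1, w6}): φ is true.
  w5 (successors {w1, w2, w3, w6}): φ is true.
  w6 (successors {w0, w1, w2, w3, w5}): φ is true.
For instance, at w1:
  At w1: ◇p ∨ r is true, ◇r is true, so (◇p ∨ r) → ◇r is true.
    At w1: ◇p is true, r is false, so ◇p ∨ r is true.
      At w1: ◇p requires p at some successor in {w4, w5}.
        p holds at w5, so ◇p is true at w1.
    At w1: ◇r requires r at some successor in {w4, w5}.
      r holds at w4, so ◇r is true at w1.

Yes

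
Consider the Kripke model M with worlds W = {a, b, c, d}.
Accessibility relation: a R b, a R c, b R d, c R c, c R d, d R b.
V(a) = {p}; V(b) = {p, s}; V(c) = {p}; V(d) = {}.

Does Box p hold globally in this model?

Let φ = Box p. Evaluate φ at each world:
  a (successors {b, c}): φ is true.
  b (successors {d}): φ is false.
  c (successors {c, d}): φ is false.
  d (successors {b}): φ is true.
Detail at b (counterexample):
  At b: Box p requires p at every successor {d}.
    p fails at d, so Box p is false at b.

No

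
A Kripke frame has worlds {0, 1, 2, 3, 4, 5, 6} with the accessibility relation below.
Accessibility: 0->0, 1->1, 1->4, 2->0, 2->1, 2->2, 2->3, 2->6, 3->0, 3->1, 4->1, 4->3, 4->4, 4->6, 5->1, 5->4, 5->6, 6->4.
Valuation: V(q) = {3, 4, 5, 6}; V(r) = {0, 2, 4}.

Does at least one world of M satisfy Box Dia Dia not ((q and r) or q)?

Yes

Let φ = Box Dia Dia not ((q and r) or q). Evaluate φ at each world:
  0 (successors {0}): φ is true.
  1 (successors {1, 4}): φ is true.
  2 (successors {0, 1, 2, 3, 6}): φ is true.
  3 (successors {0, 1}): φ is true.
  4 (successors {1, 3, 4, 6}): φ is true.
  5 (successors {1, 4, 6}): φ is true.
  6 (successors {4}): φ is true.
Detail at 0 (witness):
  At 0: Box Dia Dia not ((q and r) or q) requires Dia Dia not ((q and r) or q) at every successor {0}.
      At 0: Dia Dia not ((q and r) or q) requires Dia not ((q and r) or q) at some successor in {0}.
        Dia not ((q and r) or q) holds at 0, so Dia Dia not ((q and r) or q) is true at 0.
  So Box Dia Dia not ((q and r) or q) is true at 0.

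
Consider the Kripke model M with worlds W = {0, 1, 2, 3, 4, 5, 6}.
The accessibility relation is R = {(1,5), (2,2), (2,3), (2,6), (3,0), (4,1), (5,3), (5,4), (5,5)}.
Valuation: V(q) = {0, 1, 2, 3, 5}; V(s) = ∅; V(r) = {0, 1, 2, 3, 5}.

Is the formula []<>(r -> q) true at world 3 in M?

Recall that []ψ holds at a world iff ψ holds at every accessible world, and <>ψ holds iff ψ holds at some accessible world.
At 3: []<>(r -> q) requires <>(r -> q) at every successor {0}.
  <>(r -> q) fails at 0, so []<>(r -> q) is false at 3.
    At 0: no accessible worlds, so <>(r -> q) is false.

No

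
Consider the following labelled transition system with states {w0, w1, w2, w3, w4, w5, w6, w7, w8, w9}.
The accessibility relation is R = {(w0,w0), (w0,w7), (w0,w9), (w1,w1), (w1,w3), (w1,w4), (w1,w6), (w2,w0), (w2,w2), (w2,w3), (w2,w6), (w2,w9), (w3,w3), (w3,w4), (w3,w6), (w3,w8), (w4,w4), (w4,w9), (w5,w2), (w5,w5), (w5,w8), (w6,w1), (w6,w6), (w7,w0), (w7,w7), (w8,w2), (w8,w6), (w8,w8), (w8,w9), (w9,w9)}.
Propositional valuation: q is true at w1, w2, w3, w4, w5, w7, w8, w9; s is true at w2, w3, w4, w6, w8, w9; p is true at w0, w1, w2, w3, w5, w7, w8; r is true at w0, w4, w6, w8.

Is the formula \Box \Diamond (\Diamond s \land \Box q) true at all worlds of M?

No

Let φ = \Box \Diamond (\Diamond s \land \Box q). Evaluate φ at each world:
  w0 (successors {w0, w7, w9}): φ is false.
  w1 (successors {w1, w3, w4, w6}): φ is false.
  w2 (successors {w0, w2, w3, w6, w9}): φ is false.
  w3 (successors {w3, w4, w6, w8}): φ is false.
  w4 (successors {w4, w9}): φ is true.
  w5 (successors {w2, w5, w8}): φ is true.
  w6 (successors {w1, w6}): φ is false.
  w7 (successors {w0, w7}): φ is false.
  w8 (successors {w2, w6, w8, w9}): φ is false.
  w9 (successors {w9}): φ is true.
Detail at w0 (counterexample):
  At w0: \Box \Diamond (\Diamond s \land \Box q) requires \Diamond (\Diamond s \land \Box q) at every successor {w0, w7, w9}.
    \Diamond (\Diamond s \land \Box q) fails at w7, so \Box \Diamond (\Diamond s \land \Box q) is false at w0.
      At w7: \Diamond (\Diamond s \land \Box q) requires \Diamond s \land \Box q at some successor in {w0, w7}.
        At w0: \Diamond s \land \Box q is false.
        At w7: \Diamond s \land \Box q is false.
      So \Diamond (\Diamond s \land \Box q) is false at w7.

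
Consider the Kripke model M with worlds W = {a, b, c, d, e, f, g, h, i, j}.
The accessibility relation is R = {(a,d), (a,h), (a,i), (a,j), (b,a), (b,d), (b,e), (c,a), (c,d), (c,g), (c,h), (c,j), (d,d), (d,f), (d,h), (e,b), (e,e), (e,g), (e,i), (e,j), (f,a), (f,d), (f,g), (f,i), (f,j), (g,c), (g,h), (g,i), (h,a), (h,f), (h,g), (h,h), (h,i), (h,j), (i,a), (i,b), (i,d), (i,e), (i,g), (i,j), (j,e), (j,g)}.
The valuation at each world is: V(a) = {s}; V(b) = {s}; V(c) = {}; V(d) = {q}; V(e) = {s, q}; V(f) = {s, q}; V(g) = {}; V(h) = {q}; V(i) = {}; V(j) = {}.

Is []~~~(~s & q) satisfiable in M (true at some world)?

Let φ = []~~~(~s & q). Evaluate φ at each world:
  a (successors {d, h, i, j}): φ is false.
  b (successors {a, d, e}): φ is false.
  c (successors {a, d, g, h, j}): φ is false.
  d (successors {d, f, h}): φ is false.
  e (successors {b, e, g, i, j}): φ is true.
  f (successors {a, d, g, i, j}): φ is false.
  g (successors {c, h, i}): φ is false.
  h (successors {a, f, g, h, i, j}): φ is false.
  i (successors {a, b, d, e, g, j}): φ is false.
  j (successors {e, g}): φ is true.
Detail at e (witness):
  At e: []~~~(~s & q) requires ~~~(~s & q) at every successor {b, e, g, i, j}.
    At b: ~~~(~s & q) is true.
    At e: ~~~(~s & q) is true.
    At g: ~~~(~s & q) is true.
    At i: ~~~(~s & q) is true.
    At j: ~~~(~s & q) is true.
  So []~~~(~s & q) is true at e.

Yes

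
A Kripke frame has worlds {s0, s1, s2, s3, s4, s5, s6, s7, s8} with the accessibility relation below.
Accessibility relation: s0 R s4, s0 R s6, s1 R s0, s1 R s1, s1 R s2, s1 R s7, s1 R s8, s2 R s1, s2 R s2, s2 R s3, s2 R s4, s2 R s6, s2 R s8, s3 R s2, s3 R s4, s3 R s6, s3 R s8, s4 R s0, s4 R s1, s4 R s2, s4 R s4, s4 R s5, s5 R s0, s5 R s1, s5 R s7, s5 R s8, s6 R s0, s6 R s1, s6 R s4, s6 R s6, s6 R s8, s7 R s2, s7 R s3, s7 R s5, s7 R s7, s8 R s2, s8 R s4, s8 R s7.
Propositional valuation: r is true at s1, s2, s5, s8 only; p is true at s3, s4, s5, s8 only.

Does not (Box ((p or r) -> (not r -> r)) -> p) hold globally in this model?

No

Let φ = not (Box ((p or r) -> (not r -> r)) -> p). Evaluate φ at each world:
  s0 (successors {s4, s6}): φ is false.
  s1 (successors {s0, s1, s2, s7, s8}): φ is true.
  s2 (successors {s1, s2, s3, s4, s6, s8}): φ is false.
  s3 (successors {s2, s4, s6, s8}): φ is false.
  s4 (successors {s0, s1, s2, s4, s5}): φ is false.
  s5 (successors {s0, s1, s7, s8}): φ is false.
  s6 (successors {s0, s1, s4, s6, s8}): φ is false.
  s7 (successors {s2, s3, s5, s7}): φ is false.
  s8 (successors {s2, s4, s7}): φ is false.
Detail at s0 (counterexample):
  At s0: Box ((p or r) -> (not r -> r)) -> p is true, so not (Box ((p or r) -> (not r -> r)) -> p) is false.
    At s0: Box ((p or r) -> (not r -> r)) is false, p is false, so Box ((p or r) -> (not r -> r)) -> p is true.
      At s0: Box ((p or r) -> (not r -> r)) requires (p or r) -> (not r -> r) at every successor {s4, s6}.
        (p or r) -> (not r -> r) fails at s4, so Box ((p or r) -> (not r -> r)) is false at s0.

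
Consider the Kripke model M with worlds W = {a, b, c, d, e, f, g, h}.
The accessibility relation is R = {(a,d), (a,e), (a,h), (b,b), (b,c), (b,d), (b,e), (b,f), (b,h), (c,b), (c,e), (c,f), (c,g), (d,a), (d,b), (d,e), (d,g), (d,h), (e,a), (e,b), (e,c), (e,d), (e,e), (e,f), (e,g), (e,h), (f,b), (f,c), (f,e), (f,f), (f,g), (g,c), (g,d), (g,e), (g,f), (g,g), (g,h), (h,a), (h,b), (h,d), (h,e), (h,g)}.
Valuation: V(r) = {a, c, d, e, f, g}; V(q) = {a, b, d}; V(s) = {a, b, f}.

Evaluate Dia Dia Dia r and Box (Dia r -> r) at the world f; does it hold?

At f: Dia Dia Dia r is true, Box (Dia r -> r) is false, so Dia Dia Dia r and Box (Dia r -> r) is false.
  At f: Dia Dia Dia r requires Dia Dia r at some successor in {b, c, e, f, g}.
    Dia Dia r holds at b, so Dia Dia Dia r is true at f.
      At b: Dia Dia r requires Dia r at some successor in {b, c, d, e, f, h}.
        Dia r holds at b, so Dia Dia r is true at b.
  At f: Box (Dia r -> r) requires Dia r -> r at every successor {b, c, e, f, g}.
    Dia r -> r fails at b, so Box (Dia r -> r) is false at f.
      At b: Dia r is true, r is false, so Dia r -> r is false.

No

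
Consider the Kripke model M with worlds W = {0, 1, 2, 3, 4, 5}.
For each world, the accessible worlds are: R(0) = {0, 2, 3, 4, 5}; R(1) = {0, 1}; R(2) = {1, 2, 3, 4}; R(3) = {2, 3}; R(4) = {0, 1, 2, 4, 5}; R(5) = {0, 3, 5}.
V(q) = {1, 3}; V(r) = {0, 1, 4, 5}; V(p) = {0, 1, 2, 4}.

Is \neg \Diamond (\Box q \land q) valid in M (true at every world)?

Let φ = \neg \Diamond (\Box q \land q). Evaluate φ at each world:
  0 (successors {0, 2, 3, 4, 5}): φ is true.
  1 (successors {0, 1}): φ is true.
  2 (successors {1, 2, 3, 4}): φ is true.
  3 (successors {2, 3}): φ is true.
  4 (successors {0, 1, 2, 4, 5}): φ is true.
  5 (successors {0, 3, 5}): φ is true.
For instance, at 5:
  At 5: \Diamond (\Box q \land q) is false, so \neg \Diamond (\Box q \land q) is true.
    At 5: \Diamond (\Box q \land q) requires \Box q \land q at some successor in {0, 3, 5}.
      At 0: \Box q \land q is false.
      At 3: \Box q \land q is false.
      At 5: \Box q \land q is false.
    So \Diamond (\Box q \land q) is false at 5.

Yes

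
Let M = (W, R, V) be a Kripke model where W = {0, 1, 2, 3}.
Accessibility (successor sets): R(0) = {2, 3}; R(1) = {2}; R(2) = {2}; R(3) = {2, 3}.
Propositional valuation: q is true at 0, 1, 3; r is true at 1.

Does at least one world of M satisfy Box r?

No

Let φ = Box r. Evaluate φ at each world:
  0 (successors {2, 3}): φ is false.
  1 (successors {2}): φ is false.
  2 (successors {2}): φ is false.
  3 (successors {2, 3}): φ is false.
For instance, at 2:
  At 2: Box r requires r at every successor {2}.
    r fails at 2, so Box r is false at 2.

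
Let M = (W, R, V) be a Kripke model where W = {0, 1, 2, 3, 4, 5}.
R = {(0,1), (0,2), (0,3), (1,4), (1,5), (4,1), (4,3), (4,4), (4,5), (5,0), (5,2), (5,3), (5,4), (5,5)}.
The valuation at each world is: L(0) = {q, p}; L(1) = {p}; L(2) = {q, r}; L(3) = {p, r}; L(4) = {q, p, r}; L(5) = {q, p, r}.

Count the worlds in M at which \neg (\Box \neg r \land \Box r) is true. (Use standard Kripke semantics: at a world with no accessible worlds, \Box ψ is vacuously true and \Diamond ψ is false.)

Let φ = \neg (\Box \neg r \land \Box r). Evaluate φ at each world:
  0 (successors {1, 2, 3}): φ is true.
  1 (successors {4, 5}): φ is true.
  2 (successors ∅): φ is false.
  3 (successors ∅): φ is false.
  4 (successors {1, 3, 4, 5}): φ is true.
  5 (successors {0, 2, 3, 4, 5}): φ is true.
For instance, at 5:
  At 5: \Box \neg r \land \Box r is false, so \neg (\Box \neg r \land \Box r) is true.
    At 5: \Box \neg r is false, \Box r is false, so \Box \neg r \land \Box r is false.
      At 5: \Box \neg r requires \neg r at every successor {0, 2, 3, 4, 5}.
        \neg r fails at 2, so \Box \neg r is false at 5.
      At 5: \Box r requires r at every successor {0, 2, 3, 4, 5}.
        r fails at 0, so \Box r is false at 5.
Satisfying worlds: {0, 1, 4, 5}

4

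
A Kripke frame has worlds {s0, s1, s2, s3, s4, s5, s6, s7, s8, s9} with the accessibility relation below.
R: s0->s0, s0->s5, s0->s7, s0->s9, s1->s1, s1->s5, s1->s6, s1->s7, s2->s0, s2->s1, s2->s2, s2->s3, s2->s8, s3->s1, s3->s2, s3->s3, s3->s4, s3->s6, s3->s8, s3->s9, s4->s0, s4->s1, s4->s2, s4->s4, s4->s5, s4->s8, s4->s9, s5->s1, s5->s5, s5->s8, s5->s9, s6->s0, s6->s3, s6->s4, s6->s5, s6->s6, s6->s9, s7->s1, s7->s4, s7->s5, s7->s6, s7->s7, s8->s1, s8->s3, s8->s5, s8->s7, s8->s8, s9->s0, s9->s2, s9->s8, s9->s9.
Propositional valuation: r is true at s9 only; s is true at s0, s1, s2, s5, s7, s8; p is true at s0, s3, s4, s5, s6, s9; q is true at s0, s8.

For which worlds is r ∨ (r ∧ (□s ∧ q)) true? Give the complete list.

s9

Let φ = r ∨ (r ∧ (□s ∧ q)). Evaluate φ at each world:
  s0 (successors {s0, s5, s7, s9}): φ is false.
  s1 (successors {s1, s5, s6, s7}): φ is false.
  s2 (successors {s0, s1, s2, s3, s8}): φ is false.
  s3 (successors {s1, s2, s3, s4, s6, s8, s9}): φ is false.
  s4 (successors {s0, s1, s2, s4, s5, s8, s9}): φ is false.
  s5 (successors {s1, s5, s8, s9}): φ is false.
  s6 (successors {s0, s3, s4, s5, s6, s9}): φ is false.
  s7 (successors {s1, s4, s5, s6, s7}): φ is false.
  s8 (successors {s1, s3, s5, s7, s8}): φ is false.
  s9 (successors {s0, s2, s8, s9}): φ is true.
For instance, at s6:
  At s6: r is false, r ∧ (□s ∧ q) is false, so r ∨ (r ∧ (□s ∧ q)) is false.
    At s6: r is false, □s ∧ q is false, so r ∧ (□s ∧ q) is false.
      At s6: □s is false, q is false, so □s ∧ q is false.
Satisfying worlds: {s9}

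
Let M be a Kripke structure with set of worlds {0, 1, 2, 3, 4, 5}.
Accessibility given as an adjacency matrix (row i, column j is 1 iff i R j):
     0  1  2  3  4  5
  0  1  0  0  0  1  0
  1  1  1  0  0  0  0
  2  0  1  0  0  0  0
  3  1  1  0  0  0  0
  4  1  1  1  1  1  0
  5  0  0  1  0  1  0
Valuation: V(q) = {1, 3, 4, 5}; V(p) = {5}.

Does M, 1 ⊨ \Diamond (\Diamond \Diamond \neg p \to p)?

At 1: \Diamond (\Diamond \Diamond \neg p \to p) requires \Diamond \Diamond \neg p \to p at some successor in {0, 1}.
  At 0: \Diamond \Diamond \neg p \to p is false.
  At 1: \Diamond \Diamond \neg p \to p is false.
So \Diamond (\Diamond \Diamond \neg p \to p) is false at 1.

No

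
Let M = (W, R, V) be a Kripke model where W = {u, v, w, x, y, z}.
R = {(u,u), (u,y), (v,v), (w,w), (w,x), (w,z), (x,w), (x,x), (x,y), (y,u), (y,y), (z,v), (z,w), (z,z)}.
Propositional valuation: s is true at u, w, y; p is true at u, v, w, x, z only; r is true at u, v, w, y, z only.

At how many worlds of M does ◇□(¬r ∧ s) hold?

Let φ = ◇□(¬r ∧ s). Evaluate φ at each world:
  u (successors {u, y}): φ is false.
  v (successors {v}): φ is false.
  w (successors {w, x, z}): φ is false.
  x (successors {w, x, y}): φ is false.
  y (successors {u, y}): φ is false.
  z (successors {v, w, z}): φ is false.
For instance, at v:
  At v: ◇□(¬r ∧ s) requires □(¬r ∧ s) at some successor in {v}.
    At v: □(¬r ∧ s) is false.
  So ◇□(¬r ∧ s) is false at v.
Satisfying worlds: none.

0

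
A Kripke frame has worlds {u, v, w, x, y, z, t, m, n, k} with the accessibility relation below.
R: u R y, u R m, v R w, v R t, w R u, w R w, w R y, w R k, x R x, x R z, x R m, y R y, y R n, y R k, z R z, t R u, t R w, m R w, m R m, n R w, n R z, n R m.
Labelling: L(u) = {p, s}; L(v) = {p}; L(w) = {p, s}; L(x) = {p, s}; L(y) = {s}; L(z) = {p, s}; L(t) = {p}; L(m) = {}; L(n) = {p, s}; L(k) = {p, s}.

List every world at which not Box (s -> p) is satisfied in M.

Let φ = not Box (s -> p). Evaluate φ at each world:
  u (successors {y, m}): φ is true.
  v (successors {w, t}): φ is false.
  w (successors {u, w, y, k}): φ is true.
  x (successors {x, z, m}): φ is false.
  y (successors {y, n, k}): φ is true.
  z (successors {z}): φ is false.
  t (successors {u, w}): φ is false.
  m (successors {w, m}): φ is false.
  n (successors {w, z, m}): φ is false.
  k (successors ∅): φ is false.
For instance, at y:
  At y: Box (s -> p) is false, so not Box (s -> p) is true.
    At y: Box (s -> p) requires s -> p at every successor {y, n, k}.
      s -> p fails at y, so Box (s -> p) is false at y.
Satisfying worlds: {u, w, y}

u, w, y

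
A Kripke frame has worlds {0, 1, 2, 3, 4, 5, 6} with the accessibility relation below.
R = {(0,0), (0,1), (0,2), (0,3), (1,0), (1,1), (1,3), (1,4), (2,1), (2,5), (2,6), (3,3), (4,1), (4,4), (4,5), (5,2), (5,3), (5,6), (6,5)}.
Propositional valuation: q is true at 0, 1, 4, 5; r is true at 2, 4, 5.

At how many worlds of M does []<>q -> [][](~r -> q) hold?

Let φ = []<>q -> [][](~r -> q). Evaluate φ at each world:
  0 (successors {0, 1, 2, 3}): φ is true.
  1 (successors {0, 1, 3, 4}): φ is true.
  2 (successors {1, 5, 6}): φ is true.
  3 (successors {3}): φ is true.
  4 (successors {1, 4, 5}): φ is true.
  5 (successors {2, 3, 6}): φ is true.
  6 (successors {5}): φ is true.
For instance, at 3:
  At 3: []<>q is false, [][](~r -> q) is false, so []<>q -> [][](~r -> q) is true.
    At 3: []<>q requires <>q at every successor {3}.
      <>q fails at 3, so []<>q is false at 3.
    At 3: [][](~r -> q) requires [](~r -> q) at every successor {3}.
      [](~r -> q) fails at 3, so [][](~r -> q) is false at 3.
Satisfying worlds: {0, 1, 2, 3, 4, 5, 6}

7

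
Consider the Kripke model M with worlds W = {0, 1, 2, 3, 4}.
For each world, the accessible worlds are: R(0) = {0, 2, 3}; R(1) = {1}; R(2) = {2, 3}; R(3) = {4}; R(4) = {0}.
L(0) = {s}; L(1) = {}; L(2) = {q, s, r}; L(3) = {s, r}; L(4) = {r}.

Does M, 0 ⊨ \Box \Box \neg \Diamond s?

At 0: \Box \Box \neg \Diamond s requires \Box \neg \Diamond s at every successor {0, 2, 3}.
  \Box \neg \Diamond s fails at 0, so \Box \Box \neg \Diamond s is false at 0.
    At 0: \Box \neg \Diamond s requires \neg \Diamond s at every successor {0, 2, 3}.
      \neg \Diamond s fails at 0, so \Box \neg \Diamond s is false at 0.

No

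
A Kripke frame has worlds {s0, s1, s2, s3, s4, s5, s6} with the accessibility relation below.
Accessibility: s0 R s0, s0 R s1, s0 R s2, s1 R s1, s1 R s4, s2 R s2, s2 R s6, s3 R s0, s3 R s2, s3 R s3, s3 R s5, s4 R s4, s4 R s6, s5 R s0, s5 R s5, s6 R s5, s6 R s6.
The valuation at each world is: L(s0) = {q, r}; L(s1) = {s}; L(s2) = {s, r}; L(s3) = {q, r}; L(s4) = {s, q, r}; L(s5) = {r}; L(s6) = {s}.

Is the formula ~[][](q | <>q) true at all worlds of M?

Yes

Let φ = ~[][](q | <>q). Evaluate φ at each world:
  s0 (successors {s0, s1, s2}): φ is true.
  s1 (successors {s1, s4}): φ is true.
  s2 (successors {s2, s6}): φ is true.
  s3 (successors {s0, s2, s3, s5}): φ is true.
  s4 (successors {s4, s6}): φ is true.
  s5 (successors {s0, s5}): φ is true.
  s6 (successors {s5, s6}): φ is true.
For instance, at s1:
  At s1: [][](q | <>q) is false, so ~[][](q | <>q) is true.
    At s1: [][](q | <>q) requires [](q | <>q) at every successor {s1, s4}.
      [](q | <>q) fails at s4, so [][](q | <>q) is false at s1.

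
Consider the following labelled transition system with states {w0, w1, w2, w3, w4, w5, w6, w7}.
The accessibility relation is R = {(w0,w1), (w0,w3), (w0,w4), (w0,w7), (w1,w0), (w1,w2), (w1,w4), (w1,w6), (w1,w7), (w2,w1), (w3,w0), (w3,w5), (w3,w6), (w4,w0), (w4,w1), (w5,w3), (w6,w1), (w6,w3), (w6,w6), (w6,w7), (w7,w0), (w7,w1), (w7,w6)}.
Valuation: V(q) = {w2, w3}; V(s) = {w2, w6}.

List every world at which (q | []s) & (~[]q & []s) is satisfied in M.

Let φ = (q | []s) & (~[]q & []s). Evaluate φ at each world:
  w0 (successors {w1, w3, w4, w7}): φ is false.
  w1 (successors {w0, w2, w4, w6, w7}): φ is false.
  w2 (successors {w1}): φ is false.
  w3 (successors {w0, w5, w6}): φ is false.
  w4 (successors {w0, w1}): φ is false.
  w5 (successors {w3}): φ is false.
  w6 (successors {w1, w3, w6, w7}): φ is false.
  w7 (successors {w0, w1, w6}): φ is false.
For instance, at w0:
  At w0: q | []s is false, ~[]q & []s is false, so (q | []s) & (~[]q & []s) is false.
    At w0: q is false, []s is false, so q | []s is false.
      At w0: []s requires s at every successor {w1, w3, w4, w7}.
        s fails at w1, so []s is false at w0.
    At w0: ~[]q is true, []s is false, so ~[]q & []s is false.
      At w0: []q is false, so ~[]q is true.
      At w0: []s requires s at every successor {w1, w3, w4, w7}.
        s fails at w1, so []s is false at w0.
Satisfying worlds: none.

none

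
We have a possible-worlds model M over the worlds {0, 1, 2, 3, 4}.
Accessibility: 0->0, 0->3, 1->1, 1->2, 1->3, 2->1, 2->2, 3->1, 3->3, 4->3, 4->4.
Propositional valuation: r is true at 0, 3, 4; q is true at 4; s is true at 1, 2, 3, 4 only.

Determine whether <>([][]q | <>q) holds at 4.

Yes

At 4: <>([][]q | <>q) requires [][]q | <>q at some successor in {3, 4}.
  [][]q | <>q holds at 4, so <>([][]q | <>q) is true at 4.
    At 4: [][]q is false, <>q is true, so [][]q | <>q is true.
      At 4: [][]q requires []q at every successor {3, 4}.
        []q fails at 3, so [][]q is false at 4.
      At 4: <>q requires q at some successor in {3, 4}.
        q holds at 4, so <>q is true at 4.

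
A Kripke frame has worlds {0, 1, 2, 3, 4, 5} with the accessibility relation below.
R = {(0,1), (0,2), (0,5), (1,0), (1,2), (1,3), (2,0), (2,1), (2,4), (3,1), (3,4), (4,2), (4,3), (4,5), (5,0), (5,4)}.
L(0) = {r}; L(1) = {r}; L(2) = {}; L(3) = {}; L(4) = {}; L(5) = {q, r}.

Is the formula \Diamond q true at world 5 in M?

No

Recall that \Diamond ψ holds at a world iff ψ holds at some accessible world.
At 5: \Diamond q requires q at some successor in {0, 4}.
  At 0: q is false.
  At 4: q is false.
So \Diamond q is false at 5.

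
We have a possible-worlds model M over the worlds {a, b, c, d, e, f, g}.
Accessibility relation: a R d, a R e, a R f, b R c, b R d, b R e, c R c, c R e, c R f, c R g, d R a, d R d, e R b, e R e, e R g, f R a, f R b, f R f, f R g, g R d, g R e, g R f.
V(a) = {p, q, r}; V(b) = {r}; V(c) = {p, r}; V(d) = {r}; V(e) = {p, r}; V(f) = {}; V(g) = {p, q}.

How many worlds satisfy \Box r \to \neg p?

Recall that \Box ψ holds at a world iff ψ holds at every accessible world, and \Diamond ψ holds iff ψ holds at some accessible world.
Let φ = \Box r \to \neg p. Evaluate φ at each world:
  a (successors {d, e, f}): φ is true.
  b (successors {c, d, e}): φ is true.
  c (successors {c, e, f, g}): φ is true.
  d (successors {a, d}): φ is true.
  e (successors {b, e, g}): φ is true.
  f (successors {a, b, f, g}): φ is true.
  g (successors {d, e, f}): φ is true.
For instance, at e:
  At e: \Box r is false, \neg p is false, so \Box r \to \neg p is true.
    At e: \Box r requires r at every successor {b, e, g}.
      r fails at g, so \Box r is false at e.
Satisfying worlds: {a, b, c, d, e, f, g}

7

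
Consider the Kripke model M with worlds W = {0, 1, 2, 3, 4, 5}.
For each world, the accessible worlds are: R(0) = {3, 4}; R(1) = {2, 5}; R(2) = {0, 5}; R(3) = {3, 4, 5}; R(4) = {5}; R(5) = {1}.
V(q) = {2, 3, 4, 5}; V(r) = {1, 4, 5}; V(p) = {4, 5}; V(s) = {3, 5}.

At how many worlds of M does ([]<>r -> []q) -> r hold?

4

Let φ = ([]<>r -> []q) -> r. Evaluate φ at each world:
  0 (successors {3, 4}): φ is false.
  1 (successors {2, 5}): φ is true.
  2 (successors {0, 5}): φ is true.
  3 (successors {3, 4, 5}): φ is false.
  4 (successors {5}): φ is true.
  5 (successors {1}): φ is true.
For instance, at 4:
  At 4: []<>r -> []q is true, r is true, so ([]<>r -> []q) -> r is true.
    At 4: []<>r is true, []q is true, so []<>r -> []q is true.
      At 4: []<>r requires <>r at every successor {5}.
        At 5: <>r is true.
      So []<>r is true at 4.
      At 4: []q requires q at every successor {5}.
        At 5: q is true.
      So []q is true at 4.
Satisfying worlds: {1, 2, 4, 5}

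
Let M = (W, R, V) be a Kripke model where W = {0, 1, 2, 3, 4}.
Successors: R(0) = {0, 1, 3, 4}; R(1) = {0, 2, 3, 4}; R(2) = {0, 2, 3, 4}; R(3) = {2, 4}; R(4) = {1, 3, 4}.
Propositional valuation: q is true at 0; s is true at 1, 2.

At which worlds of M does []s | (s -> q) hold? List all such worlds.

Recall that []ψ holds at a world iff ψ holds at every accessible world, and <>ψ holds iff ψ holds at some accessible world.
Let φ = []s | (s -> q). Evaluate φ at each world:
  0 (successors {0, 1, 3, 4}): φ is true.
  1 (successors {0, 2, 3, 4}): φ is false.
  2 (successors {0, 2, 3, 4}): φ is false.
  3 (successors {2, 4}): φ is true.
  4 (successors {1, 3, 4}): φ is true.
For instance, at 3:
  At 3: []s is false, s -> q is true, so []s | (s -> q) is true.
    At 3: []s requires s at every successor {2, 4}.
      s fails at 4, so []s is false at 3.
Satisfying worlds: {0, 3, 4}

0, 3, 4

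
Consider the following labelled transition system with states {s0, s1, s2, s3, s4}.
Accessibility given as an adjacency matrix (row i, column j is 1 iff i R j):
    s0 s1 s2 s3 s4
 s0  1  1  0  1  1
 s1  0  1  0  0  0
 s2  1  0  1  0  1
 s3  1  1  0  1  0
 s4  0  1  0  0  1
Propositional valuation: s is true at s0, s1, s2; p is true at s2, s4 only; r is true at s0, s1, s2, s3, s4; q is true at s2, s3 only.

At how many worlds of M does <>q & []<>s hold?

3

Let φ = <>q & []<>s. Evaluate φ at each world:
  s0 (successors {s0, s1, s3, s4}): φ is true.
  s1 (successors {s1}): φ is false.
  s2 (successors {s0, s2, s4}): φ is true.
  s3 (successors {s0, s1, s3}): φ is true.
  s4 (successors {s1, s4}): φ is false.
For instance, at s4:
  At s4: <>q is false, []<>s is true, so <>q & []<>s is false.
    At s4: <>q requires q at some successor in {s1, s4}.
      At s1: q is false.
      At s4: q is false.
    So <>q is false at s4.
    At s4: []<>s requires <>s at every successor {s1, s4}.
      At s1: <>s is true.
      At s4: <>s is true.
    So []<>s is true at s4.
Satisfying worlds: {s0, s2, s3}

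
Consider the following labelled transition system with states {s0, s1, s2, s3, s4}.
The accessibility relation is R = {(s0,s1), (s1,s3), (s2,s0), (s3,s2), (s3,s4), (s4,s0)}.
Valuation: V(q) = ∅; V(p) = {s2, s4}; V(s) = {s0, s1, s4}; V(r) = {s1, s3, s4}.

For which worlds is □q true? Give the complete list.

none

Let φ = □q. Evaluate φ at each world:
  s0 (successors {s1}): φ is false.
  s1 (successors {s3}): φ is false.
  s2 (successors {s0}): φ is false.
  s3 (successors {s2, s4}): φ is false.
  s4 (successors {s0}): φ is false.
For instance, at s2:
  At s2: □q requires q at every successor {s0}.
    q fails at s0, so □q is false at s2.
Satisfying worlds: none.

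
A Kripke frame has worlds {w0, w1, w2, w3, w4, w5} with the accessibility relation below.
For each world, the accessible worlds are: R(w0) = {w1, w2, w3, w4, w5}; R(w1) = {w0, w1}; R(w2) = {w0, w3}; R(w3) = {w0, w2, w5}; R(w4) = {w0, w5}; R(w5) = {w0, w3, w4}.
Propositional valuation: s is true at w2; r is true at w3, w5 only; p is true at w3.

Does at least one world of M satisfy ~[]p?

Let φ = ~[]p. Evaluate φ at each world:
  w0 (successors {w1, w2, w3, w4, w5}): φ is true.
  w1 (successors {w0, w1}): φ is true.
  w2 (successors {w0, w3}): φ is true.
  w3 (successors {w0, w2, w5}): φ is true.
  w4 (successors {w0, w5}): φ is true.
  w5 (successors {w0, w3, w4}): φ is true.
Detail at w0 (witness):
  At w0: []p is false, so ~[]p is true.
    At w0: []p requires p at every successor {w1, w2, w3, w4, w5}.
      p fails at w1, so []p is false at w0.

Yes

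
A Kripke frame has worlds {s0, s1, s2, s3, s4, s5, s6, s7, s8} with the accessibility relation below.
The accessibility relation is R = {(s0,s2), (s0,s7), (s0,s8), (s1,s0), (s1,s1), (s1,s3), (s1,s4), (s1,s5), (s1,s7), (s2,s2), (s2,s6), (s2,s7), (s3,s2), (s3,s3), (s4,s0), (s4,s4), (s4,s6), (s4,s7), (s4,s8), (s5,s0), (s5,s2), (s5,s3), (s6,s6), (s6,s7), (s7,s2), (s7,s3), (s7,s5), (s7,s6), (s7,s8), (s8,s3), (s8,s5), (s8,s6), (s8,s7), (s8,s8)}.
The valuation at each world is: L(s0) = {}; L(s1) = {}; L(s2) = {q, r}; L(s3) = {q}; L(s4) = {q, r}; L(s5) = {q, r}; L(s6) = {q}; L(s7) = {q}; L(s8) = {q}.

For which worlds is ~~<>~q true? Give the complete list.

Let φ = ~~<>~q. Evaluate φ at each world:
  s0 (successors {s2, s7, s8}): φ is false.
  s1 (successors {s0, s1, s3, s4, s5, s7}): φ is true.
  s2 (successors {s2, s6, s7}): φ is false.
  s3 (successors {s2, s3}): φ is false.
  s4 (successors {s0, s4, s6, s7, s8}): φ is true.
  s5 (successors {s0, s2, s3}): φ is true.
  s6 (successors {s6, s7}): φ is false.
  s7 (successors {s2, s3, s5, s6, s8}): φ is false.
  s8 (successors {s3, s5, s6, s7, s8}): φ is false.
For instance, at s5:
  At s5: ~<>~q is false, so ~~<>~q is true.
    At s5: <>~q is true, so ~<>~q is false.
      At s5: <>~q requires ~q at some successor in {s0, s2, s3}.
        ~q holds at s0, so <>~q is true at s5.
Satisfying worlds: {s1, s4, s5}

s1, s4, s5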